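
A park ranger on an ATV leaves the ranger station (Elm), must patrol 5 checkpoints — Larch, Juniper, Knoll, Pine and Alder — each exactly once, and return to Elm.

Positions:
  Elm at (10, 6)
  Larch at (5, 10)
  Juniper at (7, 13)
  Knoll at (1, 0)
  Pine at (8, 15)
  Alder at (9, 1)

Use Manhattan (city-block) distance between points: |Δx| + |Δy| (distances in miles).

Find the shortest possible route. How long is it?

48 miles — the shortest possible round trip.

With 5 stops there are 5!/2 = 60 distinct round trips (a route and its reverse cost the same).
Elm - Larch - Juniper - Knoll - Pine - Alder - Elm: 9+5+19+22+15+6 = 76
Elm - Larch - Juniper - Knoll - Alder - Pine - Elm: 9+5+19+9+15+11 = 68
Elm - Larch - Juniper - Pine - Knoll - Alder - Elm: 9+5+3+22+9+6 = 54
Elm - Larch - Juniper - Pine - Alder - Knoll - Elm: 9+5+3+15+9+15 = 56
Elm - Larch - Juniper - Alder - Knoll - Pine - Elm: 9+5+14+9+22+11 = 70
Elm - Larch - Juniper - Alder - Pine - Knoll - Elm: 9+5+14+15+22+15 = 80
Elm - Larch - Knoll - Juniper - Pine - Alder - Elm: 9+14+19+3+15+6 = 66
Elm - Larch - Knoll - Juniper - Alder - Pine - Elm: 9+14+19+14+15+11 = 82
Elm - Larch - Knoll - Pine - Juniper - Alder - Elm: 9+14+22+3+14+6 = 68
Elm - Larch - Knoll - Pine - Alder - Juniper - Elm: 9+14+22+15+14+10 = 84
Elm - Larch - Knoll - Alder - Juniper - Pine - Elm: 9+14+9+14+3+11 = 60
Elm - Larch - Knoll - Alder - Pine - Juniper - Elm: 9+14+9+15+3+10 = 60
Elm - Larch - Pine - Juniper - Knoll - Alder - Elm: 9+8+3+19+9+6 = 54
Elm - Larch - Pine - Juniper - Alder - Knoll - Elm: 9+8+3+14+9+15 = 58
… (46 more)
Elm - Pine - Juniper - Larch - Knoll - Alder - Elm: 11+3+5+14+9+6 = 48  ← best
The minimum is 48.
One optimal route: Elm → Pine → Juniper → Larch → Knoll → Alder → Elm (or its reverse).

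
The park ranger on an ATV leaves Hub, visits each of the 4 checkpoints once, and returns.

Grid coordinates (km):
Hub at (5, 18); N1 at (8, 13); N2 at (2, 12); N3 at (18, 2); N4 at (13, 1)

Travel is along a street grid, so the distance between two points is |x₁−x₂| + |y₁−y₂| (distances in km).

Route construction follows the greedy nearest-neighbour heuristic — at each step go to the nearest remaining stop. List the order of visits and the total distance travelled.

72 km along Hub → N1 → N2 → N4 → N3 → Hub.

Hub → [N1:8 / N2:9 / N4:25 / N3:29] → N1 (8)
N1 → [N2:7 / N4:17 / N3:21] → N2 (7)
N2 → [N4:22 / N3:26] → N4 (22)
N4 → [N3:6] → N3 (6)
Return N3→Hub: 29.
Total = 8 + 7 + 22 + 6 + 29 = 72.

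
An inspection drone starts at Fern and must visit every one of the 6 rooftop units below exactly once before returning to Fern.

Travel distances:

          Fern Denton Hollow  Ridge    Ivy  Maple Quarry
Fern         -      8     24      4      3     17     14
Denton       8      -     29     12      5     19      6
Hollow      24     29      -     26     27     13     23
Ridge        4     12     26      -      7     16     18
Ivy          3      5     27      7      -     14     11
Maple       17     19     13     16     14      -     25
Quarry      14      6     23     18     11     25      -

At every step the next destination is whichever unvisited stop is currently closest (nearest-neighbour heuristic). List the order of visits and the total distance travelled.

At Fern the remaining stops are Ivy 3, Ridge 4, Denton 8, Quarry 14, Maple 17, Hollow 24; go to Ivy.
At Ivy the remaining stops are Denton 5, Ridge 7, Quarry 11, Maple 14, Hollow 27; go to Denton.
At Denton the remaining stops are Quarry 6, Ridge 12, Maple 19, Hollow 29; go to Quarry.
At Quarry the remaining stops are Ridge 18, Hollow 23, Maple 25; go to Ridge.
At Ridge the remaining stops are Maple 16, Hollow 26; go to Maple.
At Maple the remaining stops are Hollow 13; go to Hollow.
Return Hollow→Fern: 24.
Total = 3 + 5 + 6 + 18 + 16 + 13 + 24 = 85.

Total distance 85 via the nearest-neighbour route Fern → Ivy → Denton → Quarry → Ridge → Maple → Hollow → Fern.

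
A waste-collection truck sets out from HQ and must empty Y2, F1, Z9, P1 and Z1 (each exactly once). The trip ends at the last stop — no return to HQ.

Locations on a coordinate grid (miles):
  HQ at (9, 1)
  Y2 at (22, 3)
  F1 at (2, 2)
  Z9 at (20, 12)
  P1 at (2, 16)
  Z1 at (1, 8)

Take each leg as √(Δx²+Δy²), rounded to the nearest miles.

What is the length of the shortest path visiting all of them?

48 miles — the minimum one-way total.

There are 5! = 120 possible orderings.
HQ - Y2 - F1 - Z9 - P1 - Z1: 13+20+21+18+8 = 80
HQ - Y2 - F1 - Z9 - Z1 - P1: 13+20+21+19+8 = 81
HQ - Y2 - F1 - P1 - Z9 - Z1: 13+20+14+18+19 = 84
HQ - Y2 - F1 - P1 - Z1 - Z9: 13+20+14+8+19 = 74
HQ - Y2 - F1 - Z1 - Z9 - P1: 13+20+6+19+18 = 76
HQ - Y2 - F1 - Z1 - P1 - Z9: 13+20+6+8+18 = 65
HQ - Y2 - Z9 - F1 - P1 - Z1: 13+9+21+14+8 = 65
HQ - Y2 - Z9 - F1 - Z1 - P1: 13+9+21+6+8 = 57
HQ - Y2 - Z9 - P1 - F1 - Z1: 13+9+18+14+6 = 60
HQ - Y2 - Z9 - P1 - Z1 - F1: 13+9+18+8+6 = 54
HQ - Y2 - Z9 - Z1 - F1 - P1: 13+9+19+6+14 = 61
HQ - Y2 - Z9 - Z1 - P1 - F1: 13+9+19+8+14 = 63
HQ - Y2 - P1 - F1 - Z9 - Z1: 13+24+14+21+19 = 91
HQ - Y2 - P1 - F1 - Z1 - Z9: 13+24+14+6+19 = 76
… (106 more)
HQ - F1 - Z1 - P1 - Z9 - Y2: 7+6+8+18+9 = 48  ← best
The minimum is 48.
One shortest path: HQ → F1 → Z1 → P1 → Z9 → Y2.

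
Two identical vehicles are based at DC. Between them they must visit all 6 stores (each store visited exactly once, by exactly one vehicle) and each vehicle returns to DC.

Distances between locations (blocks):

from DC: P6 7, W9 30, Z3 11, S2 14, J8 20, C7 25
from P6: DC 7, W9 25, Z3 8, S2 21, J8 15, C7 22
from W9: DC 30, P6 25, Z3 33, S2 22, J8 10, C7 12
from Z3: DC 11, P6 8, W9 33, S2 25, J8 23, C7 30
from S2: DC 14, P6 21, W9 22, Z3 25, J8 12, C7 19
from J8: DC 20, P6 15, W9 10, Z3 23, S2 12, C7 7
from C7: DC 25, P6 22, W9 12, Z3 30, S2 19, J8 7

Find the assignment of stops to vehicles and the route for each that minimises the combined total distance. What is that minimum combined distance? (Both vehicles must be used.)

There are 2^5 − 1 = 31 ways to divide the 6 stops into two non-empty groups. For each, the best each vehicle can do is its own shortest tour through its group:
  {P6} + {W9, Z3, S2, J8, C7}: 14 + 89 = 103
  {W9} + {P6, Z3, S2, J8, C7}: 60 + 74 = 134
  {P6, W9} + {Z3, S2, J8, C7}: 62 + 74 = 136
  {Z3} + {P6, W9, S2, J8, C7}: 22 + 77 = 99
  {P6, Z3} + {W9, S2, J8, C7}: 26 + 73 = 99
  {W9, Z3} + {P6, S2, J8, C7}: 74 + 62 = 136
  … (31 splits in total)
Best: vehicle 1 DC → Z3 → DC = 22; vehicle 2 DC → P6 → W9 → C7 → J8 → S2 → DC = 77; combined 99.

99 blocks — the smallest possible combined total.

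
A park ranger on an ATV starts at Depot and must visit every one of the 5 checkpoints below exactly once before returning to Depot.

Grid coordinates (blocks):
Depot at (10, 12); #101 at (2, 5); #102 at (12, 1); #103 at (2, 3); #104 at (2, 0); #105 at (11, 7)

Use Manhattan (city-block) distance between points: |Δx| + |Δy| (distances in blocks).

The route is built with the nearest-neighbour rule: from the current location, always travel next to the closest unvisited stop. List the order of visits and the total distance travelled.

At Depot the remaining stops are #105 6, #102 13, #101 15, #103 17, #104 20; go to #105.
At #105 the remaining stops are #102 7, #101 11, #103 13, #104 16; go to #102.
At #102 the remaining stops are #104 11, #103 12, #101 14; go to #104.
At #104 the remaining stops are #103 3, #101 5; go to #103.
At #103 the remaining stops are #101 2; go to #101.
Return #101→Depot: 15.
Total = 6 + 7 + 11 + 3 + 2 + 15 = 44.

Nearest-neighbour total = 44 blocks; route Depot → #105 → #102 → #104 → #103 → #101 → Depot.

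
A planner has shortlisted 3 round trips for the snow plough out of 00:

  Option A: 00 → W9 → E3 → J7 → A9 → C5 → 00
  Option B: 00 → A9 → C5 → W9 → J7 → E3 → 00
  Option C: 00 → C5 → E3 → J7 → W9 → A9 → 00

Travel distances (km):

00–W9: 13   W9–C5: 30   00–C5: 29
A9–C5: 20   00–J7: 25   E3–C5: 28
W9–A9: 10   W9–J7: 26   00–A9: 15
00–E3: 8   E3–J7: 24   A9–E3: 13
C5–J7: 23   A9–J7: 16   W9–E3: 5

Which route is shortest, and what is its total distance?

Option A: 13 + 5 + 24 + 16 + 20 + 29 = 107
Option B: 15 + 20 + 30 + 26 + 24 + 8 = 123
Option C: 29 + 28 + 24 + 26 + 10 + 15 = 132

107 km — Option A is the shortest.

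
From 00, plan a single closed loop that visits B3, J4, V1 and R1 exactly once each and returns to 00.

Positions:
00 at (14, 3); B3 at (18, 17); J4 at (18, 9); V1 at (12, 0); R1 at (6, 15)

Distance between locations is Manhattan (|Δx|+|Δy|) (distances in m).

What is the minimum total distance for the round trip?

Shortest round trip = 58 m.

00 → B3 → J4 → V1 → R1 → 00: 18+8+15+21+20 = 82
00 → B3 → J4 → R1 → V1 → 00: 18+8+18+21+5 = 70
00 → B3 → V1 → J4 → R1 → 00: 18+23+15+18+20 = 94
00 → B3 → V1 → R1 → J4 → 00: 18+23+21+18+10 = 90
00 → B3 → R1 → J4 → V1 → 00: 18+14+18+15+5 = 70
00 → B3 → R1 → V1 → J4 → 00: 18+14+21+15+10 = 78
00 → J4 → B3 → V1 → R1 → 00: 10+8+23+21+20 = 82
00 → J4 → B3 → R1 → V1 → 00: 10+8+14+21+5 = 58
00 → J4 → V1 → B3 → R1 → 00: 10+15+23+14+20 = 82
00 → J4 → R1 → B3 → V1 → 00: 10+18+14+23+5 = 70
00 → V1 → B3 → J4 → R1 → 00: 5+23+8+18+20 = 74
00 → V1 → J4 → B3 → R1 → 00: 5+15+8+14+20 = 62
The minimum is 58.
One optimal route: 00 → J4 → B3 → R1 → V1 → 00 (or its reverse).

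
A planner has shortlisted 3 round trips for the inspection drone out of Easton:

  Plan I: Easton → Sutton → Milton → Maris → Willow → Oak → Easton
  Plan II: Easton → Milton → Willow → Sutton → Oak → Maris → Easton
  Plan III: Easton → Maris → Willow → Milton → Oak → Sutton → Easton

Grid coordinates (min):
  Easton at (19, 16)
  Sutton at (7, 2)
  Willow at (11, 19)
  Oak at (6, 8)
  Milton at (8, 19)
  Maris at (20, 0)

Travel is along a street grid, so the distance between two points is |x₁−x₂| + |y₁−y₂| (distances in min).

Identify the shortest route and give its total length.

Shortest is Plan II, total 84 min.

Plan I: 26 + 18 + 31 + 28 + 16 + 21 = 140
Plan II: 14 + 3 + 21 + 7 + 22 + 17 = 84
Plan III: 17 + 28 + 3 + 13 + 7 + 26 = 94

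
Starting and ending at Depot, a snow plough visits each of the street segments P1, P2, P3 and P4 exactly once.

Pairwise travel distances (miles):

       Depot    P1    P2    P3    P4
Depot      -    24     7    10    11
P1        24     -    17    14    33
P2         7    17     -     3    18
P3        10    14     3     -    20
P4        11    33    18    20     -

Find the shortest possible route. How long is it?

Shortest round trip = 68 miles.

There are 12 distinct closed tours to check (reversals are equivalent).
Depot-P1-P2-P3-P4-Depot: 24+17+3+20+11 = 75
Depot-P1-P2-P4-P3-Depot: 24+17+18+20+10 = 89
Depot-P1-P3-P2-P4-Depot: 24+14+3+18+11 = 70
Depot-P1-P3-P4-P2-Depot: 24+14+20+18+7 = 83
Depot-P1-P4-P2-P3-Depot: 24+33+18+3+10 = 88
Depot-P1-P4-P3-P2-Depot: 24+33+20+3+7 = 87
Depot-P2-P1-P3-P4-Depot: 7+17+14+20+11 = 69
Depot-P2-P1-P4-P3-Depot: 7+17+33+20+10 = 87
Depot-P2-P3-P1-P4-Depot: 7+3+14+33+11 = 68
Depot-P2-P4-P1-P3-Depot: 7+18+33+14+10 = 82
Depot-P3-P1-P2-P4-Depot: 10+14+17+18+11 = 70
Depot-P3-P2-P1-P4-Depot: 10+3+17+33+11 = 74
The minimum is 68.
One optimal route: Depot → P2 → P3 → P1 → P4 → Depot (or its reverse).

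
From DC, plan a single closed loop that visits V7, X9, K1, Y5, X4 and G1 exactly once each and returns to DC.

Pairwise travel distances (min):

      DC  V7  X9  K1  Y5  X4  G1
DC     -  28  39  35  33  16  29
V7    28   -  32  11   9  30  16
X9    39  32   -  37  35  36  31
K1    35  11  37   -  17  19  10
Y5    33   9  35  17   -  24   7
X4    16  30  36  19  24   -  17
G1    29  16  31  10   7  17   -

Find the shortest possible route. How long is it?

DC → V7 → X9 → K1 → Y5 → X4 → G1 → DC: 28+32+37+17+24+17+29 = 184
DC → V7 → X9 → K1 → Y5 → G1 → X4 → DC: 28+32+37+17+7+17+16 = 154
DC → V7 → X9 → K1 → X4 → Y5 → G1 → DC: 28+32+37+19+24+7+29 = 176
DC → V7 → X9 → K1 → X4 → G1 → Y5 → DC: 28+32+37+19+17+7+33 = 173
DC → V7 → X9 → K1 → G1 → Y5 → X4 → DC: 28+32+37+10+7+24+16 = 154
DC → V7 → X9 → K1 → G1 → X4 → Y5 → DC: 28+32+37+10+17+24+33 = 181
DC → V7 → X9 → Y5 → K1 → X4 → G1 → DC: 28+32+35+17+19+17+29 = 177
DC → V7 → X9 → Y5 → K1 → G1 → X4 → DC: 28+32+35+17+10+17+16 = 155
… (352 more)
DC → X9 → V7 → Y5 → G1 → K1 → X4 → DC: 39+32+9+7+10+19+16 = 132  ← best
The minimum is 132.
One optimal route: DC → X9 → V7 → Y5 → G1 → K1 → X4 → DC (or its reverse).

Shortest round trip = 132 min.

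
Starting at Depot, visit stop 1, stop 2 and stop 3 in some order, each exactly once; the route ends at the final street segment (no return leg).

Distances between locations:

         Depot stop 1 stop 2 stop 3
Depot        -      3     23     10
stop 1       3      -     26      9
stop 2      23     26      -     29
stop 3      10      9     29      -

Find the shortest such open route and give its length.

There are 3! = 6 possible orderings.
Depot - stop 1 - stop 2 - stop 3: 3+26+29 = 58
Depot - stop 1 - stop 3 - stop 2: 3+9+29 = 41
Depot - stop 2 - stop 1 - stop 3: 23+26+9 = 58
Depot - stop 2 - stop 3 - stop 1: 23+29+9 = 61
Depot - stop 3 - stop 1 - stop 2: 10+9+26 = 45
Depot - stop 3 - stop 2 - stop 1: 10+29+26 = 65
The minimum is 41.
One shortest path: Depot → stop 1 → stop 3 → stop 2.

41 — the minimum one-way total.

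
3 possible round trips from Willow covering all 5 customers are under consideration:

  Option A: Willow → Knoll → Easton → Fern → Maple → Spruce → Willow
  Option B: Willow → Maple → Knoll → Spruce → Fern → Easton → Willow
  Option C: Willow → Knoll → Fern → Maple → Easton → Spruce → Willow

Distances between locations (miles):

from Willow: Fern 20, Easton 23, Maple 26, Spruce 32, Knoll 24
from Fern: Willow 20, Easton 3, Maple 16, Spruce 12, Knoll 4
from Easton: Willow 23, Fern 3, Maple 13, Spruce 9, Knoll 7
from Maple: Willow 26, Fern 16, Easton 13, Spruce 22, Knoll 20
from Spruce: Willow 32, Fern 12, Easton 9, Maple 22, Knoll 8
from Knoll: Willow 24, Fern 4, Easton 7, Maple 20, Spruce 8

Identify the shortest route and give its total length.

Shortest is Option B, total 92 miles.

Option A: 24 + 7 + 3 + 16 + 22 + 32 = 104
Option B: 26 + 20 + 8 + 12 + 3 + 23 = 92
Option C: 24 + 4 + 16 + 13 + 9 + 32 = 98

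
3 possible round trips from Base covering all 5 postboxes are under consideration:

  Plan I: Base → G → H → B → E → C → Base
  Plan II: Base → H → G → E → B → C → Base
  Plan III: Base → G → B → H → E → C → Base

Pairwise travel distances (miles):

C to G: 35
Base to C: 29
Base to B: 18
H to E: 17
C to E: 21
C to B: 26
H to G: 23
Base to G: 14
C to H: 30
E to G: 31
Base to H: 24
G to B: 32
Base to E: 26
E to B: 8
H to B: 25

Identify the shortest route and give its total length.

Shortest is Plan I, total 120 miles.

Plan I: 14 + 23 + 25 + 8 + 21 + 29 = 120
Plan II: 24 + 23 + 31 + 8 + 26 + 29 = 141
Plan III: 14 + 32 + 25 + 17 + 21 + 29 = 138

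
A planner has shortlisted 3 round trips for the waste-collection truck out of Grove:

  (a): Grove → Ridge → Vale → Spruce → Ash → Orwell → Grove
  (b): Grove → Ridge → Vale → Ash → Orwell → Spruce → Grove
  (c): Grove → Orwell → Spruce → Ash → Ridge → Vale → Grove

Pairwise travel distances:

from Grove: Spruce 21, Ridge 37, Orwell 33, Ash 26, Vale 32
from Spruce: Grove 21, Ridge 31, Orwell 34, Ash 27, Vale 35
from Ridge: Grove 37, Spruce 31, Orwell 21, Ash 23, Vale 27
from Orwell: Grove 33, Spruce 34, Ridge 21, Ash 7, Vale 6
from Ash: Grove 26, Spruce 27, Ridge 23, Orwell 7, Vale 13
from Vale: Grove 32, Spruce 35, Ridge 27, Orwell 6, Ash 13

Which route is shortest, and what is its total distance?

139 — (b) is the shortest.

(a): 37 + 27 + 35 + 27 + 7 + 33 = 166
(b): 37 + 27 + 13 + 7 + 34 + 21 = 139
(c): 33 + 34 + 27 + 23 + 27 + 32 = 176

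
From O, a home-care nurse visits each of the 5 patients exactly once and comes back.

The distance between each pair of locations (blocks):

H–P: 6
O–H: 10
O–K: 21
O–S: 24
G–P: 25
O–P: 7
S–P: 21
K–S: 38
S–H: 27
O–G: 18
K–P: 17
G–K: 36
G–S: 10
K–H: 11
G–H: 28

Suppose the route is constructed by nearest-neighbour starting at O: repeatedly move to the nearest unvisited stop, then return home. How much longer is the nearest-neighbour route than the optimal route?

The nearest-neighbour route is 7 blocks longer than optimal.

From O: P=7, H=10, G=18, K=21, S=24 → choose P (7).
From P: H=6, K=17, S=21, G=25 → choose H (6).
From H: K=11, S=27, G=28 → choose K (11).
From K: G=36, S=38 → choose G (36).
From G: S=10 → choose S (10).
NN route O → P → H → K → G → S → O costs 94.
Optimal: O → G → S → P → K → H → O costs 87 (by enumerating all 60 distinct tours).
Excess = 94 − 87 = 7.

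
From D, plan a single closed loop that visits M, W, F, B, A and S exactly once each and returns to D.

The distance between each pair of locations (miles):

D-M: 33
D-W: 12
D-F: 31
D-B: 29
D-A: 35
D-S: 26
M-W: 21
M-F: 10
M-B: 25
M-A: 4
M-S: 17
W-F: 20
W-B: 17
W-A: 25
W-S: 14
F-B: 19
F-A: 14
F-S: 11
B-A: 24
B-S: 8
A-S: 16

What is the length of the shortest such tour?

Shortest round trip = 97 miles.

D - M - W - F - B - A - S - D: 33+21+20+19+24+16+26 = 159
D - M - W - F - B - S - A - D: 33+21+20+19+8+16+35 = 152
D - M - W - F - A - B - S - D: 33+21+20+14+24+8+26 = 146
D - M - W - F - A - S - B - D: 33+21+20+14+16+8+29 = 141
D - M - W - F - S - B - A - D: 33+21+20+11+8+24+35 = 152
D - M - W - F - S - A - B - D: 33+21+20+11+16+24+29 = 154
D - M - W - B - F - A - S - D: 33+21+17+19+14+16+26 = 146
D - M - W - B - F - S - A - D: 33+21+17+19+11+16+35 = 152
… (352 more)
D - W - B - S - F - M - A - D: 12+17+8+11+10+4+35 = 97  ← best
The minimum is 97.
One optimal route: D → W → B → S → F → M → A → D (or its reverse).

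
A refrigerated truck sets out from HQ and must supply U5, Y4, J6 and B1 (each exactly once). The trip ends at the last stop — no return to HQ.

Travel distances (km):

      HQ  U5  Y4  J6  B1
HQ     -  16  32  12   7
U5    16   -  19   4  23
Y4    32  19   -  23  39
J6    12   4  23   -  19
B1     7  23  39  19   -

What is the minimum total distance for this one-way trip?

Shortest open route: 49 km.

There are 4! = 24 possible orderings.
HQ→U5→Y4→J6→B1: 16+19+23+19 = 77
HQ→U5→Y4→B1→J6: 16+19+39+19 = 93
HQ→U5→J6→Y4→B1: 16+4+23+39 = 82
HQ→U5→J6→B1→Y4: 16+4+19+39 = 78
HQ→U5→B1→Y4→J6: 16+23+39+23 = 101
HQ→U5→B1→J6→Y4: 16+23+19+23 = 81
HQ→Y4→U5→J6→B1: 32+19+4+19 = 74
HQ→Y4→U5→B1→J6: 32+19+23+19 = 93
HQ→Y4→J6→U5→B1: 32+23+4+23 = 82
HQ→Y4→J6→B1→U5: 32+23+19+23 = 97
HQ→Y4→B1→U5→J6: 32+39+23+4 = 98
HQ→Y4→B1→J6→U5: 32+39+19+4 = 94
HQ→J6→U5→Y4→B1: 12+4+19+39 = 74
HQ→J6→U5→B1→Y4: 12+4+23+39 = 78
… (10 more)
HQ→B1→J6→U5→Y4: 7+19+4+19 = 49  ← best
The minimum is 49.
One shortest path: HQ → B1 → J6 → U5 → Y4.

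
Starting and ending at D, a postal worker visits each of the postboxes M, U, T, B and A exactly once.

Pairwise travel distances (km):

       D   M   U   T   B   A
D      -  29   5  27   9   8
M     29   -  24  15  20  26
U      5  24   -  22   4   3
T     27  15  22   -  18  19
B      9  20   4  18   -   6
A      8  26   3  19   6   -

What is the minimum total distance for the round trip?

Shortest round trip = 71 km.

There are 60 distinct closed tours to check (reversals are equivalent).
D-M-U-T-B-A-D: 29+24+22+18+6+8 = 107
D-M-U-T-A-B-D: 29+24+22+19+6+9 = 109
D-M-U-B-T-A-D: 29+24+4+18+19+8 = 102
D-M-U-B-A-T-D: 29+24+4+6+19+27 = 109
D-M-U-A-T-B-D: 29+24+3+19+18+9 = 102
D-M-U-A-B-T-D: 29+24+3+6+18+27 = 107
D-M-T-U-B-A-D: 29+15+22+4+6+8 = 84
D-M-T-U-A-B-D: 29+15+22+3+6+9 = 84
D-M-T-B-U-A-D: 29+15+18+4+3+8 = 77
D-M-T-B-A-U-D: 29+15+18+6+3+5 = 76
D-M-T-A-U-B-D: 29+15+19+3+4+9 = 79
D-M-T-A-B-U-D: 29+15+19+6+4+5 = 78
D-M-B-U-T-A-D: 29+20+4+22+19+8 = 102
D-M-B-U-A-T-D: 29+20+4+3+19+27 = 102
… (46 more)
D-U-B-M-T-A-D: 5+4+20+15+19+8 = 71  ← best
The minimum is 71.
One optimal route: D → U → B → M → T → A → D (or its reverse).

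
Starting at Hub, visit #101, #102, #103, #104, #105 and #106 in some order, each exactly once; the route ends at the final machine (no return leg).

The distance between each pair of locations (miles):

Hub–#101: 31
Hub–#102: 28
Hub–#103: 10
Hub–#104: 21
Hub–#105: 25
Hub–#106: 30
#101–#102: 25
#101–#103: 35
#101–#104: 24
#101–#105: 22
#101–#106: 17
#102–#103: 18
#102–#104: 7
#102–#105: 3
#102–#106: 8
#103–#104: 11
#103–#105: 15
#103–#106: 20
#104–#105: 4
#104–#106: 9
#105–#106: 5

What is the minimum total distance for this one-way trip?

There are 6! = 720 possible orderings.
Hub - #101 - #102 - #103 - #104 - #105 - #106: 31+25+18+11+4+5 = 94
Hub - #101 - #102 - #103 - #104 - #106 - #105: 31+25+18+11+9+5 = 99
Hub - #101 - #102 - #103 - #105 - #104 - #106: 31+25+18+15+4+9 = 102
Hub - #101 - #102 - #103 - #105 - #106 - #104: 31+25+18+15+5+9 = 103
Hub - #101 - #102 - #103 - #106 - #104 - #105: 31+25+18+20+9+4 = 107
Hub - #101 - #102 - #103 - #106 - #105 - #104: 31+25+18+20+5+4 = 103
Hub - #101 - #102 - #104 - #103 - #105 - #106: 31+25+7+11+15+5 = 94
Hub - #101 - #102 - #104 - #103 - #106 - #105: 31+25+7+11+20+5 = 99
… (712 more)
Hub - #103 - #104 - #102 - #105 - #106 - #101: 10+11+7+3+5+17 = 53  ← best
The minimum is 53.
One shortest path: Hub → #103 → #104 → #102 → #105 → #106 → #101.

Minimum one-way distance = 53 miles.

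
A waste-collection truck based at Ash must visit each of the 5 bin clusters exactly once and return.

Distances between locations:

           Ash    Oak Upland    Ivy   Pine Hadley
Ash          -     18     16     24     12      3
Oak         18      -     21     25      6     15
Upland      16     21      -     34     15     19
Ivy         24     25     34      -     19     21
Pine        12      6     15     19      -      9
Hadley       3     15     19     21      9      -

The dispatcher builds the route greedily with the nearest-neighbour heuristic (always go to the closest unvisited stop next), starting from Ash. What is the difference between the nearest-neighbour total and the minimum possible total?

Ash: Hadley=3, Pine=12, Upland=16, Oak=18, Ivy=24 ⇒ Hadley
Hadley: Pine=9, Oak=15, Upland=19, Ivy=21 ⇒ Pine
Pine: Oak=6, Upland=15, Ivy=19 ⇒ Oak
Oak: Upland=21, Ivy=25 ⇒ Upland
Upland: Ivy=34 ⇒ Ivy
NN route Ash → Hadley → Pine → Oak → Upland → Ivy → Ash costs 97.
Optimal: Ash → Upland → Oak → Pine → Ivy → Hadley → Ash costs 86 (by enumerating all 60 distinct tours).
Excess = 97 − 86 = 11.

Excess over optimum: 11.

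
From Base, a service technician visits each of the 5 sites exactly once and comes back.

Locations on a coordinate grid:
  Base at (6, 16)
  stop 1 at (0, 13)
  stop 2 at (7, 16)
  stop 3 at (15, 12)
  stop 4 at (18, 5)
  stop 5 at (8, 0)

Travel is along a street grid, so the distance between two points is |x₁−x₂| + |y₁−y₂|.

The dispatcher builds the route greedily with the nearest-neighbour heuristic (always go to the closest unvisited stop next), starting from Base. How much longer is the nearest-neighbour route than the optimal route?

The nearest-neighbour route is 2 longer than optimal.

From Base: stop 2=1, stop 1=9, stop 3=13, stop 5=18, stop 4=23 → choose stop 2 (1).
From stop 2: stop 1=10, stop 3=12, stop 5=17, stop 4=22 → choose stop 1 (10).
From stop 1: stop 3=16, stop 5=21, stop 4=26 → choose stop 3 (16).
From stop 3: stop 4=10, stop 5=19 → choose stop 4 (10).
From stop 4: stop 5=15 → choose stop 5 (15).
NN route Base → stop 2 → stop 1 → stop 3 → stop 4 → stop 5 → Base costs 70.
Optimal: Base → stop 1 → stop 3 → stop 4 → stop 5 → stop 2 → Base costs 68 (by enumerating all 60 distinct tours).
Excess = 70 − 68 = 2.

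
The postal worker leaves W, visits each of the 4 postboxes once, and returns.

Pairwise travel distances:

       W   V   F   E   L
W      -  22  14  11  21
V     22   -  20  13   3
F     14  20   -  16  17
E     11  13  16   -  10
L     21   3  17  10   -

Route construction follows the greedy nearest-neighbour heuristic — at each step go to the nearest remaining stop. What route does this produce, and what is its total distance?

From W: distances to unvisited — E=11, F=14, L=21, V=22. Nearest is E (11).
From E: distances to unvisited — L=10, V=13, F=16. Nearest is L (10).
From L: distances to unvisited — V=3, F=17. Nearest is V (3).
From V: distances to unvisited — F=20. Nearest is F (20).
Return F→W: 14.
Total = 11 + 10 + 3 + 20 + 14 = 58.

Nearest-neighbour total = 58; route W → E → L → V → F → W.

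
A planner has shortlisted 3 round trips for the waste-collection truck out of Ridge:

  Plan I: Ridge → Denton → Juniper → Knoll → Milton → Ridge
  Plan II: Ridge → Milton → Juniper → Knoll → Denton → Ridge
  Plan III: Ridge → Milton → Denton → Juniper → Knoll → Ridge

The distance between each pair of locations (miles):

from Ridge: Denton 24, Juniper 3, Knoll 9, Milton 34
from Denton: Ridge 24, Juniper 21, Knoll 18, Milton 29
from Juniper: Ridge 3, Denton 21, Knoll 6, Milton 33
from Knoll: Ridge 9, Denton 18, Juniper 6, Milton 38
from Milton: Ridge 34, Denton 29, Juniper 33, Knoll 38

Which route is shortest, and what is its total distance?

Shortest is Plan III, total 99 miles.

Plan I: 24 + 21 + 6 + 38 + 34 = 123
Plan II: 34 + 33 + 6 + 18 + 24 = 115
Plan III: 34 + 29 + 21 + 6 + 9 = 99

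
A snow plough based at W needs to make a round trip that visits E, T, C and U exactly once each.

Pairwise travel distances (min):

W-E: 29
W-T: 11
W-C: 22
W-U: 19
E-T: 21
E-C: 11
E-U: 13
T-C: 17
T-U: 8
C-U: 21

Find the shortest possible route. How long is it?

W - E - T - C - U - W: 29+21+17+21+19 = 107
W - E - T - U - C - W: 29+21+8+21+22 = 101
W - E - C - T - U - W: 29+11+17+8+19 = 84
W - E - C - U - T - W: 29+11+21+8+11 = 80
W - E - U - T - C - W: 29+13+8+17+22 = 89
W - E - U - C - T - W: 29+13+21+17+11 = 91
W - T - E - C - U - W: 11+21+11+21+19 = 83
W - T - E - U - C - W: 11+21+13+21+22 = 88
W - T - C - E - U - W: 11+17+11+13+19 = 71
W - T - U - E - C - W: 11+8+13+11+22 = 65
W - C - E - T - U - W: 22+11+21+8+19 = 81
W - C - T - E - U - W: 22+17+21+13+19 = 92
The minimum is 65.
One optimal route: W → T → U → E → C → W (or its reverse).

Minimum total distance: 65 min.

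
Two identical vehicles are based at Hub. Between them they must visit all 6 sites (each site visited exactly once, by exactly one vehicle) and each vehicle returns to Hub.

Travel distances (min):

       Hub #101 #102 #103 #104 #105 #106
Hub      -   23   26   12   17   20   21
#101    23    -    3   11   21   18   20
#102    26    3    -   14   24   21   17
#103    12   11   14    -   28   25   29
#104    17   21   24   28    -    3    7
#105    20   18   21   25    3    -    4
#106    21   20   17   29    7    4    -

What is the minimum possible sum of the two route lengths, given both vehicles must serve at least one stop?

There are 2^5 − 1 = 31 ways to divide the 6 stops into two non-empty groups. For each, the best each vehicle can do is its own shortest tour through its group:
  {#101} + {#102, #103, #104, #105, #106}: 46 + 67 = 113
  {#102} + {#101, #103, #104, #105, #106}: 52 + 67 = 119
  {#101, #102} + {#103, #104, #105, #106}: 52 + 65 = 117
  {#103} + {#101, #102, #104, #105, #106}: 24 + 67 = 91
  {#101, #103} + {#102, #104, #105, #106}: 46 + 67 = 113
  {#102, #103} + {#101, #104, #105, #106}: 52 + 67 = 119
  … (31 splits in total)
Best: vehicle 1 Hub → #103 → Hub = 24; vehicle 2 Hub → #101 → #102 → #106 → #105 → #104 → Hub = 67; combined 91.

91 min — the smallest possible combined total.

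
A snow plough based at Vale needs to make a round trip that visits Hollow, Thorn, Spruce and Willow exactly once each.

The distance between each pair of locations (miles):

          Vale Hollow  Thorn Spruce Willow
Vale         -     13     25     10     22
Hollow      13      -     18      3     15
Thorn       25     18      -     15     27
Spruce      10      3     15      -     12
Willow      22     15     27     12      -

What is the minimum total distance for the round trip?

Minimum total distance: 80 miles.

With 4 stops there are 4!/2 = 12 distinct round trips (a route and its reverse cost the same).
Vale→Hollow→Thorn→Spruce→Willow→Vale: 13+18+15+12+22 = 80
Vale→Hollow→Thorn→Willow→Spruce→Vale: 13+18+27+12+10 = 80
Vale→Hollow→Spruce→Thorn→Willow→Vale: 13+3+15+27+22 = 80
Vale→Hollow→Spruce→Willow→Thorn→Vale: 13+3+12+27+25 = 80
Vale→Hollow→Willow→Thorn→Spruce→Vale: 13+15+27+15+10 = 80
Vale→Hollow→Willow→Spruce→Thorn→Vale: 13+15+12+15+25 = 80
Vale→Thorn→Hollow→Spruce→Willow→Vale: 25+18+3+12+22 = 80
Vale→Thorn→Hollow→Willow→Spruce→Vale: 25+18+15+12+10 = 80
Vale→Thorn→Spruce→Hollow→Willow→Vale: 25+15+3+15+22 = 80
Vale→Thorn→Willow→Hollow→Spruce→Vale: 25+27+15+3+10 = 80
Vale→Spruce→Hollow→Thorn→Willow→Vale: 10+3+18+27+22 = 80
Vale→Spruce→Thorn→Hollow→Willow→Vale: 10+15+18+15+22 = 80
The minimum is 80.
One optimal route: Vale → Hollow → Thorn → Spruce → Willow → Vale (or its reverse).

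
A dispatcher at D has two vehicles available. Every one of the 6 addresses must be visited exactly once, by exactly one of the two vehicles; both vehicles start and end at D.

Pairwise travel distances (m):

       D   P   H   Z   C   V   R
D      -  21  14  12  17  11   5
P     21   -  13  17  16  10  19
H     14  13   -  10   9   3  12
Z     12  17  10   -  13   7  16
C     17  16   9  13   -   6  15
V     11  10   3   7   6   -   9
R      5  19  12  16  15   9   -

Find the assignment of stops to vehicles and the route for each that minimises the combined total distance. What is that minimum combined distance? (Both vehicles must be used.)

Minimum combined distance: 78 m.

There are 2^5 − 1 = 31 ways to divide the 6 stops into two non-empty groups. For each, the best each vehicle can do is its own shortest tour through its group:
  {P} + {H, Z, C, V, R}: 42 + 51 = 93
  {H} + {P, Z, C, V, R}: 28 + 65 = 93
  {P, H} + {Z, C, V, R}: 48 + 45 = 93
  {Z} + {P, H, C, V, R}: 24 + 63 = 87
  {P, Z} + {H, C, V, R}: 50 + 43 = 93
  {H, Z} + {P, C, V, R}: 36 + 57 = 93
  … (31 splits in total)
  {P, H, Z, C, V} + {R}: 68 + 10 = 78  ← best
Best: vehicle 1 D → P → H → C → V → Z → D = 68; vehicle 2 D → R → D = 10; combined 78.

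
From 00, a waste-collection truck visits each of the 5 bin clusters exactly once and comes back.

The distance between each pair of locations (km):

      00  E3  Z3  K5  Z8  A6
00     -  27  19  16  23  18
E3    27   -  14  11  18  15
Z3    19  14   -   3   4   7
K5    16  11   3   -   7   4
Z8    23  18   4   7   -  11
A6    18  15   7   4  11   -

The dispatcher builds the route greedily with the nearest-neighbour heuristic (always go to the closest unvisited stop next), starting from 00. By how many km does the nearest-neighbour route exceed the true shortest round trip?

00: K5=16, A6=18, Z3=19, Z8=23, E3=27 ⇒ K5
K5: Z3=3, A6=4, Z8=7, E3=11 ⇒ Z3
Z3: Z8=4, A6=7, E3=14 ⇒ Z8
Z8: A6=11, E3=18 ⇒ A6
A6: E3=15 ⇒ E3
NN route 00 → K5 → Z3 → Z8 → A6 → E3 → 00 costs 76.
Optimal: 00 → E3 → Z3 → Z8 → K5 → A6 → 00 costs 74 (by enumerating all 60 distinct tours).
Excess = 76 − 74 = 2.

2 km longer than the optimal tour.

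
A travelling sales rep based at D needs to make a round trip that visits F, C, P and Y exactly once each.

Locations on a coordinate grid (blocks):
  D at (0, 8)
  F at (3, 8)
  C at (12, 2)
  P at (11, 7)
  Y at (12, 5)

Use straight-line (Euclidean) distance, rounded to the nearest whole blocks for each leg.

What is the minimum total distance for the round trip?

With 4 stops there are 4!/2 = 12 distinct round trips (a route and its reverse cost the same).
D - F - C - P - Y - D: 3+11+5+2+12 = 33
D - F - C - Y - P - D: 3+11+3+2+11 = 30
D - F - P - C - Y - D: 3+8+5+3+12 = 31
D - F - P - Y - C - D: 3+8+2+3+13 = 29
D - F - Y - C - P - D: 3+9+3+5+11 = 31
D - F - Y - P - C - D: 3+9+2+5+13 = 32
D - C - F - P - Y - D: 13+11+8+2+12 = 46
D - C - F - Y - P - D: 13+11+9+2+11 = 46
D - C - P - F - Y - D: 13+5+8+9+12 = 47
D - C - Y - F - P - D: 13+3+9+8+11 = 44
D - P - F - C - Y - D: 11+8+11+3+12 = 45
D - P - C - F - Y - D: 11+5+11+9+12 = 48
The minimum is 29.
One optimal route: D → F → P → Y → C → D (or its reverse).

Minimum total distance: 29 blocks.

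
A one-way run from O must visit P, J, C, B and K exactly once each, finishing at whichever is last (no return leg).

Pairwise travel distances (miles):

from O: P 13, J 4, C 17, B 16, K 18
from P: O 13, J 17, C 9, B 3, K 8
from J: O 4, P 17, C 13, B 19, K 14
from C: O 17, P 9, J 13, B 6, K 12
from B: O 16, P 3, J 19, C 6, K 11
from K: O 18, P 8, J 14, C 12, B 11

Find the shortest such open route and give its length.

34 miles — the minimum one-way total.

There are 5! = 120 possible orderings.
O→P→J→C→B→K: 13+17+13+6+11 = 60
O→P→J→C→K→B: 13+17+13+12+11 = 66
O→P→J→B→C→K: 13+17+19+6+12 = 67
O→P→J→B→K→C: 13+17+19+11+12 = 72
O→P→J→K→C→B: 13+17+14+12+6 = 62
O→P→J→K→B→C: 13+17+14+11+6 = 61
O→P→C→J→B→K: 13+9+13+19+11 = 65
O→P→C→J→K→B: 13+9+13+14+11 = 60
O→P→C→B→J→K: 13+9+6+19+14 = 61
O→P→C→B→K→J: 13+9+6+11+14 = 53
O→P→C→K→J→B: 13+9+12+14+19 = 67
O→P→C→K→B→J: 13+9+12+11+19 = 64
O→P→B→J→C→K: 13+3+19+13+12 = 60
O→P→B→J→K→C: 13+3+19+14+12 = 61
… (106 more)
O→J→C→B→P→K: 4+13+6+3+8 = 34  ← best
The minimum is 34.
One shortest path: O → J → C → B → P → K.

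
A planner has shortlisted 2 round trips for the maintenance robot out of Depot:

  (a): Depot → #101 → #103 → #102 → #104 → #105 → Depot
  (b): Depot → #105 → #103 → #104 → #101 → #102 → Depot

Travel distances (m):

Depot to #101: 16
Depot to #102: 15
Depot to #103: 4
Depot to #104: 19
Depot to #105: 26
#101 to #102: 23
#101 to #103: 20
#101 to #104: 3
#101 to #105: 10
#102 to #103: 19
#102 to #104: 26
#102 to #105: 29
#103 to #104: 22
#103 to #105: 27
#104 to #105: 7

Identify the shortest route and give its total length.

Shortest is (a), total 114 m.

(a): 16 + 20 + 19 + 26 + 7 + 26 = 114
(b): 26 + 27 + 22 + 3 + 23 + 15 = 116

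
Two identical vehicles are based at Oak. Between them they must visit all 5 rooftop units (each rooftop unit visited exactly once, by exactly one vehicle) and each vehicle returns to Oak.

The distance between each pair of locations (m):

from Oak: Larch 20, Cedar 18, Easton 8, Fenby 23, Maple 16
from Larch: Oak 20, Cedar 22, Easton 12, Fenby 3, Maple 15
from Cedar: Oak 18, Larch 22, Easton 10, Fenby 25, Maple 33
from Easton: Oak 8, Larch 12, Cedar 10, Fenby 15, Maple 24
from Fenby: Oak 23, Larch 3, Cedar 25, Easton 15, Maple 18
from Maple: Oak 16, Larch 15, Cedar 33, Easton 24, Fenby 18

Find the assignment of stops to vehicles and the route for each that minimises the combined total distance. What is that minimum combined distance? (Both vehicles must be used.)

Try each way of splitting the stops between the two vehicles (each non-empty) and, for each split, find the best tour for each vehicle:
  {Larch} + {Cedar, Easton, Fenby, Maple}: 40 + 77 = 117
  {Cedar} + {Larch, Easton, Fenby, Maple}: 36 + 57 = 93
  {Larch, Cedar} + {Easton, Fenby, Maple}: 60 + 57 = 117
  {Easton} + {Larch, Cedar, Fenby, Maple}: 16 + 77 = 93
  {Larch, Easton} + {Cedar, Fenby, Maple}: 40 + 77 = 117
  {Cedar, Easton} + {Larch, Fenby, Maple}: 36 + 57 = 93
  … (15 splits in total)
Best: vehicle 1 Oak → Cedar → Oak = 36; vehicle 2 Oak → Easton → Larch → Fenby → Maple → Oak = 57; combined 93.

93 m — the smallest possible combined total.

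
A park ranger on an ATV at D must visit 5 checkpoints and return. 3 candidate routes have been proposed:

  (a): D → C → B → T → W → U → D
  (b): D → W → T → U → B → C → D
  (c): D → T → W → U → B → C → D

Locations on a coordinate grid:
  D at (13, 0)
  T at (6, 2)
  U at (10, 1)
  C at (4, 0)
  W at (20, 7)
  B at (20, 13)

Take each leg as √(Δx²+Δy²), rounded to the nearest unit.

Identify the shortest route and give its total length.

(a): 9 + 21 + 18 + 15 + 12 + 3 = 78
(b): 10 + 15 + 4 + 16 + 21 + 9 = 75
(c): 7 + 15 + 12 + 16 + 21 + 9 = 80

Shortest is (b), total 75.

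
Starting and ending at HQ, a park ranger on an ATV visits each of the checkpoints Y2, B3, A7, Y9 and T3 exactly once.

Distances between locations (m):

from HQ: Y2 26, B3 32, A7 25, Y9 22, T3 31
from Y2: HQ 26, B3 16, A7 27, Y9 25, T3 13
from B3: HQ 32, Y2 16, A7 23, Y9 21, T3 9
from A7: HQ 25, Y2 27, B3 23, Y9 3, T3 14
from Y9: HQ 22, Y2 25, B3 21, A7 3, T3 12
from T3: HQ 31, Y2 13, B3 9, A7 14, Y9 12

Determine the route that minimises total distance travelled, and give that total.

There are 60 distinct closed tours to check (reversals are equivalent).
HQ→Y2→B3→A7→Y9→T3→HQ: 26+16+23+3+12+31 = 111
HQ→Y2→B3→A7→T3→Y9→HQ: 26+16+23+14+12+22 = 113
HQ→Y2→B3→Y9→A7→T3→HQ: 26+16+21+3+14+31 = 111
HQ→Y2→B3→Y9→T3→A7→HQ: 26+16+21+12+14+25 = 114
HQ→Y2→B3→T3→A7→Y9→HQ: 26+16+9+14+3+22 = 90
HQ→Y2→B3→T3→Y9→A7→HQ: 26+16+9+12+3+25 = 91
HQ→Y2→A7→B3→Y9→T3→HQ: 26+27+23+21+12+31 = 140
HQ→Y2→A7→B3→T3→Y9→HQ: 26+27+23+9+12+22 = 119
HQ→Y2→A7→Y9→B3→T3→HQ: 26+27+3+21+9+31 = 117
HQ→Y2→A7→Y9→T3→B3→HQ: 26+27+3+12+9+32 = 109
HQ→Y2→A7→T3→B3→Y9→HQ: 26+27+14+9+21+22 = 119
HQ→Y2→A7→T3→Y9→B3→HQ: 26+27+14+12+21+32 = 132
HQ→Y2→Y9→B3→A7→T3→HQ: 26+25+21+23+14+31 = 140
HQ→Y2→Y9→B3→T3→A7→HQ: 26+25+21+9+14+25 = 120
… (46 more)
The minimum is 90.
One optimal route: HQ → Y2 → B3 → T3 → A7 → Y9 → HQ (or its reverse).

Shortest round trip = 90 m.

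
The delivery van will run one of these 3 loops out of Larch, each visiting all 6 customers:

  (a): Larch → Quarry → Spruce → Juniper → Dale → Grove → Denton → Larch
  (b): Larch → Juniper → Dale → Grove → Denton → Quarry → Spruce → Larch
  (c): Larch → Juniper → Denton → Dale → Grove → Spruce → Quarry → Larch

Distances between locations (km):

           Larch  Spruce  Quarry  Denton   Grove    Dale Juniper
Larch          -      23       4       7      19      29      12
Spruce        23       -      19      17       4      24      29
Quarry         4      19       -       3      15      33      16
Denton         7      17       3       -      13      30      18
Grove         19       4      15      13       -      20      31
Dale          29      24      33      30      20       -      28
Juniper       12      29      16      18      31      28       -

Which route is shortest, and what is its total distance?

Shortest is (c), total 107 km.

(a): 4 + 19 + 29 + 28 + 20 + 13 + 7 = 120
(b): 12 + 28 + 20 + 13 + 3 + 19 + 23 = 118
(c): 12 + 18 + 30 + 20 + 4 + 19 + 4 = 107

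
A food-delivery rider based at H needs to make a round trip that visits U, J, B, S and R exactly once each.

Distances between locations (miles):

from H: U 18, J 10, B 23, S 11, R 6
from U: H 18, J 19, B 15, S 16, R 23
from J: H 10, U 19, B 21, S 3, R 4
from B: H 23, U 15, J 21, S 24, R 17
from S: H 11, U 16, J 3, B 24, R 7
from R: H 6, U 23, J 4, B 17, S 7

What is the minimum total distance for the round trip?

With 5 stops there are 5!/2 = 60 distinct round trips (a route and its reverse cost the same).
H→U→J→B→S→R→H: 18+19+21+24+7+6 = 95
H→U→J→B→R→S→H: 18+19+21+17+7+11 = 93
H→U→J→S→B→R→H: 18+19+3+24+17+6 = 87
H→U→J→S→R→B→H: 18+19+3+7+17+23 = 87
H→U→J→R→B→S→H: 18+19+4+17+24+11 = 93
H→U→J→R→S→B→H: 18+19+4+7+24+23 = 95
H→U→B→J→S→R→H: 18+15+21+3+7+6 = 70
H→U→B→J→R→S→H: 18+15+21+4+7+11 = 76
H→U→B→S→J→R→H: 18+15+24+3+4+6 = 70
H→U→B→S→R→J→H: 18+15+24+7+4+10 = 78
H→U→B→R→J→S→H: 18+15+17+4+3+11 = 68
H→U→B→R→S→J→H: 18+15+17+7+3+10 = 70
H→U→S→J→B→R→H: 18+16+3+21+17+6 = 81
H→U→S→J→R→B→H: 18+16+3+4+17+23 = 81
… (46 more)
H→J→S→U→B→R→H: 10+3+16+15+17+6 = 67  ← best
The minimum is 67.
One optimal route: H → J → S → U → B → R → H (or its reverse).

67 miles — the shortest possible round trip.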